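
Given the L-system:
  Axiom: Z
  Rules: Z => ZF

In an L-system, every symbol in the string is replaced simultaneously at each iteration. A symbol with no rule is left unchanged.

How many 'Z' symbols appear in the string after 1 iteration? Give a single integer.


Answer: 1

Derivation:
Step 0: Z  (1 'Z')
Step 1: ZF  (1 'Z')


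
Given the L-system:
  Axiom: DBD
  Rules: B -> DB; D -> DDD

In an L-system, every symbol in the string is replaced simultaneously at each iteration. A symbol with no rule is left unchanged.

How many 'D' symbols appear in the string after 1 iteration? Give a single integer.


Step 0: DBD  (2 'D')
Step 1: DDDDBDDD  (7 'D')

Answer: 7


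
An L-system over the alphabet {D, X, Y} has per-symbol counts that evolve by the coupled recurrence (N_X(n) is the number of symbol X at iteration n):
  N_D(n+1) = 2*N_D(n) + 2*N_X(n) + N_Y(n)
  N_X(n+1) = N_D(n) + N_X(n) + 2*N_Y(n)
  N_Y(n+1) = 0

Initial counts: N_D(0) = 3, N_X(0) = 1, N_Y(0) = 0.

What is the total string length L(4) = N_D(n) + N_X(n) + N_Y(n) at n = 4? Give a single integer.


Answer: 324

Derivation:
Step 0: N_D=3, N_X=1, N_Y=0, L=4
Step 1: N_D=8, N_X=4, N_Y=0, L=12
Step 2: N_D=24, N_X=12, N_Y=0, L=36
Step 3: N_D=72, N_X=36, N_Y=0, L=108
Step 4: N_D=216, N_X=108, N_Y=0, L=324


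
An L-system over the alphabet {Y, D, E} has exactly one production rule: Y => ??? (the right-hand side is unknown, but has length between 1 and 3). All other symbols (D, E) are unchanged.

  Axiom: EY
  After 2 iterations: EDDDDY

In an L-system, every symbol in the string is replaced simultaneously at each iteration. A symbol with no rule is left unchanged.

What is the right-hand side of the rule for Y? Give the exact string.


Answer: DDY

Derivation:
Trying Y => DDY:
  Step 0: EY
  Step 1: EDDY
  Step 2: EDDDDY
Matches the given result.


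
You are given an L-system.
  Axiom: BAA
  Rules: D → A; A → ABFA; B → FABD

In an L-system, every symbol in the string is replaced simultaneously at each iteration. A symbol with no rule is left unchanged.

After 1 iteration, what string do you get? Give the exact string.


Step 0: BAA
Step 1: FABDABFAABFA

Answer: FABDABFAABFA


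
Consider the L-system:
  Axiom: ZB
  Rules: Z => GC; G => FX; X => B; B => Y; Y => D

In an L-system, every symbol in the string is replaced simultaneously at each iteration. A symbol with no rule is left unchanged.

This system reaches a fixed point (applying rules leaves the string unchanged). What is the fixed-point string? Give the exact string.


Step 0: ZB
Step 1: GCY
Step 2: FXCD
Step 3: FBCD
Step 4: FYCD
Step 5: FDCD
Step 6: FDCD  (unchanged — fixed point at step 5)

Answer: FDCD


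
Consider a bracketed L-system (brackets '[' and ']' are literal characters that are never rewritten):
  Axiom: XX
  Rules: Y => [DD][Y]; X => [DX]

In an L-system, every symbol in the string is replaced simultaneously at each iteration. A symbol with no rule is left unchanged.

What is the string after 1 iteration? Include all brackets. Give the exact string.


Answer: [DX][DX]

Derivation:
Step 0: XX
Step 1: [DX][DX]


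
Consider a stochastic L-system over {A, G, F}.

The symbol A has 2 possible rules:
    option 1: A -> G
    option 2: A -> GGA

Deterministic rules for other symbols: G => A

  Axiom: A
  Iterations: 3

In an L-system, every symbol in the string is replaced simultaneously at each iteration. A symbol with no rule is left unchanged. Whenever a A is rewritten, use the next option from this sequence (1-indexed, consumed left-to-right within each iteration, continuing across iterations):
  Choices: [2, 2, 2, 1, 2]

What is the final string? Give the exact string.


Answer: GGAGAAGGA

Derivation:
Step 0: A
Step 1: GGA  (used choices [2])
Step 2: AAGGA  (used choices [2])
Step 3: GGAGAAGGA  (used choices [2, 1, 2])


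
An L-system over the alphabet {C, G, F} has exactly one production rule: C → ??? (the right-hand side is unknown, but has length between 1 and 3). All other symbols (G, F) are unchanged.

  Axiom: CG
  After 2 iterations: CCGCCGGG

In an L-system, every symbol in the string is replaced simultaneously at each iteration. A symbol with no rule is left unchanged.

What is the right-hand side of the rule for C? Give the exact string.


Trying C → CCG:
  Step 0: CG
  Step 1: CCGG
  Step 2: CCGCCGGG
Matches the given result.

Answer: CCG


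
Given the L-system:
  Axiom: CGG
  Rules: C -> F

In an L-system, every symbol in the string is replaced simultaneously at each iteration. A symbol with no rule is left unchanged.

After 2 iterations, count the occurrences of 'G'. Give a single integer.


Step 0: CGG  (2 'G')
Step 1: FGG  (2 'G')
Step 2: FGG  (2 'G')

Answer: 2


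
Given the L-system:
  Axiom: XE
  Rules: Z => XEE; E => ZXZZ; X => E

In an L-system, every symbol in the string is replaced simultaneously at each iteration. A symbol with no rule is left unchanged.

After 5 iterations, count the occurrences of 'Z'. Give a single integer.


Step 0: XE  (0 'Z')
Step 1: EZXZZ  (3 'Z')
Step 2: ZXZZXEEEXEEXEE  (3 'Z')
Step 3: XEEEXEEXEEEZXZZZXZZZXZZEZXZZZXZZEZXZZZXZZ  (21 'Z')
Step 4: EZXZZZXZZZXZZEZXZZZXZZEZXZZZXZZZXZZXEEEXEEXEEXEEEXEEXEEXEEEXEEXEEZXZZXEEEXEEXEEXEEEXEEXEEZXZZXEEEXEEXEEXEEEXEEXEE  (30 'Z')
Step 5: ZXZZXEEEXEEXEEXEEEXEEXEEXEEEXEEXEEZXZZXEEEXEEXEEXEEEXEEXEEZXZZXEEEXEEXEEXEEEXEEXEEXEEEXEEXEEEZXZZZXZZZXZZEZXZZZXZZEZXZZZXZZEZXZZZXZZZXZZEZXZZZXZZEZXZZZXZZEZXZZZXZZZXZZEZXZZZXZZEZXZZZXZZXEEEXEEXEEEZXZZZXZZZXZZEZXZZZXZZEZXZZZXZZEZXZZZXZZZXZZEZXZZZXZZEZXZZZXZZXEEEXEEXEEEZXZZZXZZZXZZEZXZZZXZZEZXZZZXZZEZXZZZXZZZXZZEZXZZZXZZEZXZZZXZZ  (156 'Z')

Answer: 156


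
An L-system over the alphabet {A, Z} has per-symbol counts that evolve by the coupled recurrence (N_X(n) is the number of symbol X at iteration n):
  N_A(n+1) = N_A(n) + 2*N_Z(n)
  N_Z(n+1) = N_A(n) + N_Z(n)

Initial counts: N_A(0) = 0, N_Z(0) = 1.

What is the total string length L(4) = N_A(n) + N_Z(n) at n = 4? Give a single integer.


Answer: 41

Derivation:
Step 0: N_A=0, N_Z=1, L=1
Step 1: N_A=2, N_Z=1, L=3
Step 2: N_A=4, N_Z=3, L=7
Step 3: N_A=10, N_Z=7, L=17
Step 4: N_A=24, N_Z=17, L=41


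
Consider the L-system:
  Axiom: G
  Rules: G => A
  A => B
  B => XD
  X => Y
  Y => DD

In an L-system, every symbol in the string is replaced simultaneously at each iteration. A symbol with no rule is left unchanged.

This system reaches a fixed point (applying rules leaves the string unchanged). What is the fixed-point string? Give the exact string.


Step 0: G
Step 1: A
Step 2: B
Step 3: XD
Step 4: YD
Step 5: DDD
Step 6: DDD  (unchanged — fixed point at step 5)

Answer: DDD


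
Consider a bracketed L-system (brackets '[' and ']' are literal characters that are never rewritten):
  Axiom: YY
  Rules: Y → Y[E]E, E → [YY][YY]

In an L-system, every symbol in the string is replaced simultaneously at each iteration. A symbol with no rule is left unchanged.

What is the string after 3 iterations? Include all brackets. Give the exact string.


Answer: Y[E]E[[YY][YY]][YY][YY][[Y[E]EY[E]E][Y[E]EY[E]E]][Y[E]EY[E]E][Y[E]EY[E]E]Y[E]E[[YY][YY]][YY][YY][[Y[E]EY[E]E][Y[E]EY[E]E]][Y[E]EY[E]E][Y[E]EY[E]E]

Derivation:
Step 0: YY
Step 1: Y[E]EY[E]E
Step 2: Y[E]E[[YY][YY]][YY][YY]Y[E]E[[YY][YY]][YY][YY]
Step 3: Y[E]E[[YY][YY]][YY][YY][[Y[E]EY[E]E][Y[E]EY[E]E]][Y[E]EY[E]E][Y[E]EY[E]E]Y[E]E[[YY][YY]][YY][YY][[Y[E]EY[E]E][Y[E]EY[E]E]][Y[E]EY[E]E][Y[E]EY[E]E]


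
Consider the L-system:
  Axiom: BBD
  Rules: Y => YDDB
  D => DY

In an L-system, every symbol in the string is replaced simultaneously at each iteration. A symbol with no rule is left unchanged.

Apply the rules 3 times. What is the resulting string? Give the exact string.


Step 0: BBD
Step 1: BBDY
Step 2: BBDYYDDB
Step 3: BBDYYDDBYDDBDYDYB

Answer: BBDYYDDBYDDBDYDYB


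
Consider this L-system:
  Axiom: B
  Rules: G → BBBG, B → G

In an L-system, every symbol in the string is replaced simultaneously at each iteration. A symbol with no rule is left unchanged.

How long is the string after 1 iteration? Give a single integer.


Step 0: length = 1
Step 1: length = 1

Answer: 1


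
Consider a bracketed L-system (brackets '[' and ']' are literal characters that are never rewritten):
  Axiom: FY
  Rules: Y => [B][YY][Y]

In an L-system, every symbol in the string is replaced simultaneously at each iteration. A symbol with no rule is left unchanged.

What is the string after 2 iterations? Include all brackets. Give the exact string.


Answer: F[B][[B][YY][Y][B][YY][Y]][[B][YY][Y]]

Derivation:
Step 0: FY
Step 1: F[B][YY][Y]
Step 2: F[B][[B][YY][Y][B][YY][Y]][[B][YY][Y]]


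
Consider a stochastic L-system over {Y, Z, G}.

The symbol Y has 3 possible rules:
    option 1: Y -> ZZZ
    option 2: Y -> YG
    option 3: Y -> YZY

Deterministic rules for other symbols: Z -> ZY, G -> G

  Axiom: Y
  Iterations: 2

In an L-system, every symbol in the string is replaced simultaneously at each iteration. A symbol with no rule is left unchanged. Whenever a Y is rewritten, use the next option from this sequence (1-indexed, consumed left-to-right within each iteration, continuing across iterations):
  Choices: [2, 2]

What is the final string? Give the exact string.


Step 0: Y
Step 1: YG  (used choices [2])
Step 2: YGG  (used choices [2])

Answer: YGG


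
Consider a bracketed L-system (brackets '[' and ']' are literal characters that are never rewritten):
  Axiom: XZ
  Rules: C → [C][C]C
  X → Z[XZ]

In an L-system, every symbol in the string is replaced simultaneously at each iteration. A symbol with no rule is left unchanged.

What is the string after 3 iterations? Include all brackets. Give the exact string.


Step 0: XZ
Step 1: Z[XZ]Z
Step 2: Z[Z[XZ]Z]Z
Step 3: Z[Z[Z[XZ]Z]Z]Z

Answer: Z[Z[Z[XZ]Z]Z]Z


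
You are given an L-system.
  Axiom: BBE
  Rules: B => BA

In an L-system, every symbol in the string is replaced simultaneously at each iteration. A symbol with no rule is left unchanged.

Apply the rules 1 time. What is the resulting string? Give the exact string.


Step 0: BBE
Step 1: BABAE

Answer: BABAE


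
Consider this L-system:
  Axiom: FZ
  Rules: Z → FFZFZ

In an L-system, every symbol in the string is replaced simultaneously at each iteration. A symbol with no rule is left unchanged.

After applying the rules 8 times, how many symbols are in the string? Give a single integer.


Answer: 1022

Derivation:
Step 0: length = 2
Step 1: length = 6
Step 2: length = 14
Step 3: length = 30
Step 4: length = 62
Step 5: length = 126
Step 6: length = 254
Step 7: length = 510
Step 8: length = 1022


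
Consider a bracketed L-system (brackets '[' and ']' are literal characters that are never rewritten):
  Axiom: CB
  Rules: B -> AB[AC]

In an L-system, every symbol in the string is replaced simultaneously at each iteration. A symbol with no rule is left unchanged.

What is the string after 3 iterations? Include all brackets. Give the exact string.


Step 0: CB
Step 1: CAB[AC]
Step 2: CAAB[AC][AC]
Step 3: CAAAB[AC][AC][AC]

Answer: CAAAB[AC][AC][AC]


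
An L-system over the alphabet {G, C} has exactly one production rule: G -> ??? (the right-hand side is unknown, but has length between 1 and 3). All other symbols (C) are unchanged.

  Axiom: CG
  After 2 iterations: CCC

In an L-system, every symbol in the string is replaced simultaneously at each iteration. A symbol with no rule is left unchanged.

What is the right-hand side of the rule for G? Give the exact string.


Trying G -> CC:
  Step 0: CG
  Step 1: CCC
  Step 2: CCC
Matches the given result.

Answer: CC


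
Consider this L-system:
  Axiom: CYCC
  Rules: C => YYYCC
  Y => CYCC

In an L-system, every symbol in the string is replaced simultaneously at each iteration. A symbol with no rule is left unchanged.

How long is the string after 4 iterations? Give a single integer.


Step 0: length = 4
Step 1: length = 19
Step 2: length = 85
Step 3: length = 388
Step 4: length = 1759

Answer: 1759


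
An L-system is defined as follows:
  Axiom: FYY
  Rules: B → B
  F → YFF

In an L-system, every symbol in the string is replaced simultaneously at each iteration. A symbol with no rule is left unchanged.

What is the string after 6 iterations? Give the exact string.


Answer: YYYYYYFFYFFYYFFYFFYYYFFYFFYYFFYFFYYYYFFYFFYYFFYFFYYYFFYFFYYFFYFFYYYYYFFYFFYYFFYFFYYYFFYFFYYFFYFFYYYYFFYFFYYFFYFFYYYFFYFFYYFFYFFYY

Derivation:
Step 0: FYY
Step 1: YFFYY
Step 2: YYFFYFFYY
Step 3: YYYFFYFFYYFFYFFYY
Step 4: YYYYFFYFFYYFFYFFYYYFFYFFYYFFYFFYY
Step 5: YYYYYFFYFFYYFFYFFYYYFFYFFYYFFYFFYYYYFFYFFYYFFYFFYYYFFYFFYYFFYFFYY
Step 6: YYYYYYFFYFFYYFFYFFYYYFFYFFYYFFYFFYYYYFFYFFYYFFYFFYYYFFYFFYYFFYFFYYYYYFFYFFYYFFYFFYYYFFYFFYYFFYFFYYYYFFYFFYYFFYFFYYYFFYFFYYFFYFFYY


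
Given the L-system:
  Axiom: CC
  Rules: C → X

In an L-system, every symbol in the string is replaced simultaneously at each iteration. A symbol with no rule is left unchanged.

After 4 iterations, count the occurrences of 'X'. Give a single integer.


Answer: 2

Derivation:
Step 0: CC  (0 'X')
Step 1: XX  (2 'X')
Step 2: XX  (2 'X')
Step 3: XX  (2 'X')
Step 4: XX  (2 'X')


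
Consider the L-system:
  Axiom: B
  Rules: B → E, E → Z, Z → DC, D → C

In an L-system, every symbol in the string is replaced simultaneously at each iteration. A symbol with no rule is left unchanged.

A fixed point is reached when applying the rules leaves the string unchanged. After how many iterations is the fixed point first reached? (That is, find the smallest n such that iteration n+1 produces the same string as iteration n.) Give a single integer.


Step 0: B
Step 1: E
Step 2: Z
Step 3: DC
Step 4: CC
Step 5: CC  (unchanged — fixed point at step 4)

Answer: 4


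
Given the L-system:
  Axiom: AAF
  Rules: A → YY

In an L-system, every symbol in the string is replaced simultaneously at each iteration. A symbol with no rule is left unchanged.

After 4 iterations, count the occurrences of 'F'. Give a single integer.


Answer: 1

Derivation:
Step 0: AAF  (1 'F')
Step 1: YYYYF  (1 'F')
Step 2: YYYYF  (1 'F')
Step 3: YYYYF  (1 'F')
Step 4: YYYYF  (1 'F')


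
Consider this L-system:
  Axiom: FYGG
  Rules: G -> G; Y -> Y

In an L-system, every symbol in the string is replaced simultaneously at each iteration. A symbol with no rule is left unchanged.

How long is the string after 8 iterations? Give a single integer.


Answer: 4

Derivation:
Step 0: length = 4
Step 1: length = 4
Step 2: length = 4
Step 3: length = 4
Step 4: length = 4
Step 5: length = 4
Step 6: length = 4
Step 7: length = 4
Step 8: length = 4


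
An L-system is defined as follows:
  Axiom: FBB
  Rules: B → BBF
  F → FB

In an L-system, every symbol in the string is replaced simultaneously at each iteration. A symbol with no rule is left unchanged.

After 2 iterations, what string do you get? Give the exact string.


Answer: FBBBFBBFBBFFBBBFBBFFB

Derivation:
Step 0: FBB
Step 1: FBBBFBBF
Step 2: FBBBFBBFBBFFBBBFBBFFB


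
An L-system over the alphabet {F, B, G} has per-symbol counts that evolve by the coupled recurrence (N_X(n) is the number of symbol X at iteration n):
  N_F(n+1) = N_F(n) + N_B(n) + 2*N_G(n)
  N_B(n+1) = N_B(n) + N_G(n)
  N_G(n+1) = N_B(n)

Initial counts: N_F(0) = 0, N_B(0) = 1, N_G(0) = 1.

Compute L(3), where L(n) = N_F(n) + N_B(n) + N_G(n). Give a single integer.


Answer: 22

Derivation:
Step 0: N_F=0, N_B=1, N_G=1, L=2
Step 1: N_F=3, N_B=2, N_G=1, L=6
Step 2: N_F=7, N_B=3, N_G=2, L=12
Step 3: N_F=14, N_B=5, N_G=3, L=22


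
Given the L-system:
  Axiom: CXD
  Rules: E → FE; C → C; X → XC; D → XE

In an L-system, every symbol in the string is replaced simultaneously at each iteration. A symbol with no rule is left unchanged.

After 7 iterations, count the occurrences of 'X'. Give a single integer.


Step 0: CXD  (1 'X')
Step 1: CXCXE  (2 'X')
Step 2: CXCCXCFE  (2 'X')
Step 3: CXCCCXCCFFE  (2 'X')
Step 4: CXCCCCXCCCFFFE  (2 'X')
Step 5: CXCCCCCXCCCCFFFFE  (2 'X')
Step 6: CXCCCCCCXCCCCCFFFFFE  (2 'X')
Step 7: CXCCCCCCCXCCCCCCFFFFFFE  (2 'X')

Answer: 2


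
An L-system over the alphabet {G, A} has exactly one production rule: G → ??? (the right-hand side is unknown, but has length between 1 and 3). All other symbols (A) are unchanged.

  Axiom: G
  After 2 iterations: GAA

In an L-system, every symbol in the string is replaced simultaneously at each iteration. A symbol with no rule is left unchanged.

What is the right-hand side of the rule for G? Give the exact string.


Trying G → GA:
  Step 0: G
  Step 1: GA
  Step 2: GAA
Matches the given result.

Answer: GA


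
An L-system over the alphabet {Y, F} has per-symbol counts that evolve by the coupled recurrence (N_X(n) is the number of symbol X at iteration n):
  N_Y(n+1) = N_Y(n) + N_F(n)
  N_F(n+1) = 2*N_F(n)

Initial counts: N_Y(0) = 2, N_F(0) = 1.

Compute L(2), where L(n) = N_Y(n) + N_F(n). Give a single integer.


Step 0: N_Y=2, N_F=1, L=3
Step 1: N_Y=3, N_F=2, L=5
Step 2: N_Y=5, N_F=4, L=9

Answer: 9


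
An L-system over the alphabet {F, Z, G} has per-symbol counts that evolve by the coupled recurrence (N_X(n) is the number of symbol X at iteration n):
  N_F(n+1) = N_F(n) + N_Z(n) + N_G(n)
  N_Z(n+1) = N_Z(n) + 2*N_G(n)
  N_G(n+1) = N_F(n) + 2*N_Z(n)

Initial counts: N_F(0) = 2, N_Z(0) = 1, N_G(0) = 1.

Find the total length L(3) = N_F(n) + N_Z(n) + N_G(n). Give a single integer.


Answer: 96

Derivation:
Step 0: N_F=2, N_Z=1, N_G=1, L=4
Step 1: N_F=4, N_Z=3, N_G=4, L=11
Step 2: N_F=11, N_Z=11, N_G=10, L=32
Step 3: N_F=32, N_Z=31, N_G=33, L=96


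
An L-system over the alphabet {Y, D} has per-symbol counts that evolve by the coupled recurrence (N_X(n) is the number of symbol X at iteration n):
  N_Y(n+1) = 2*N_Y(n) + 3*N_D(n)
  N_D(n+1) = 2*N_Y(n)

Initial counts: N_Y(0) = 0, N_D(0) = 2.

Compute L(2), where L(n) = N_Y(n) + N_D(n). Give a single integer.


Step 0: N_Y=0, N_D=2, L=2
Step 1: N_Y=6, N_D=0, L=6
Step 2: N_Y=12, N_D=12, L=24

Answer: 24


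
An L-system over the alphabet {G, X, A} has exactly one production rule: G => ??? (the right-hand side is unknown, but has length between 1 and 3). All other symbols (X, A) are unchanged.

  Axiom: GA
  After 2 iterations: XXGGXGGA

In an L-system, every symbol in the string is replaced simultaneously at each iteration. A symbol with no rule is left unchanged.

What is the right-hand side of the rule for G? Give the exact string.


Answer: XGG

Derivation:
Trying G => XGG:
  Step 0: GA
  Step 1: XGGA
  Step 2: XXGGXGGA
Matches the given result.


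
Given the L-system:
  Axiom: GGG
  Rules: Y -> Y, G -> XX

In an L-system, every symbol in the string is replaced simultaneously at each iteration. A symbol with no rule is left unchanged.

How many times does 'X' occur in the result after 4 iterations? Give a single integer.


Answer: 6

Derivation:
Step 0: GGG  (0 'X')
Step 1: XXXXXX  (6 'X')
Step 2: XXXXXX  (6 'X')
Step 3: XXXXXX  (6 'X')
Step 4: XXXXXX  (6 'X')


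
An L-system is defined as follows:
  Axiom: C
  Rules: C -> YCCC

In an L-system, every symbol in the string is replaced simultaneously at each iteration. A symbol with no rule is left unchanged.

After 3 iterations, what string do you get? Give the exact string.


Answer: YYYCCCYCCCYCCCYYCCCYCCCYCCCYYCCCYCCCYCCC

Derivation:
Step 0: C
Step 1: YCCC
Step 2: YYCCCYCCCYCCC
Step 3: YYYCCCYCCCYCCCYYCCCYCCCYCCCYYCCCYCCCYCCC


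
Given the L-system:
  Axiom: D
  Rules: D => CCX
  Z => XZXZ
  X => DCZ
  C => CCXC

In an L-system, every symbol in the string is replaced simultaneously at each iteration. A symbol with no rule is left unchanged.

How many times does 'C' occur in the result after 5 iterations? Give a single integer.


Step 0: D  (0 'C')
Step 1: CCX  (2 'C')
Step 2: CCXCCCXCDCZ  (7 'C')
Step 3: CCXCCCXCDCZCCXCCCXCCCXCDCZCCXCCCXCCXCXZXZ  (25 'C')
Step 4: CCXCCCXCDCZCCXCCCXCCCXCDCZCCXCCCXCCXCXZXZCCXCCCXCDCZCCXCCCXCCCXCDCZCCXCCCXCCCXCDCZCCXCCCXCCXCXZXZCCXCCCXCDCZCCXCCCXCCCXCDCZCCXCCCXCDCZCCXCDCZXZXZDCZXZXZ  (89 'C')
Step 5: CCXCCCXCDCZCCXCCCXCCCXCDCZCCXCCCXCCXCXZXZCCXCCCXCDCZCCXCCCXCCCXCDCZCCXCCCXCCCXCDCZCCXCCCXCCXCXZXZCCXCCCXCDCZCCXCCCXCCCXCDCZCCXCCCXCDCZCCXCDCZXZXZDCZXZXZCCXCCCXCDCZCCXCCCXCCCXCDCZCCXCCCXCCXCXZXZCCXCCCXCDCZCCXCCCXCCCXCDCZCCXCCCXCCCXCDCZCCXCCCXCCXCXZXZCCXCCCXCDCZCCXCCCXCCCXCDCZCCXCCCXCCCXCDCZCCXCCCXCCXCXZXZCCXCCCXCDCZCCXCCCXCCCXCDCZCCXCCCXCDCZCCXCDCZXZXZDCZXZXZCCXCCCXCDCZCCXCCCXCCCXCDCZCCXCCCXCCXCXZXZCCXCCCXCDCZCCXCCCXCCCXCDCZCCXCCCXCCCXCDCZCCXCCCXCCXCXZXZCCXCCCXCDCZCCXCCCXCCCXCDCZCCXCCCXCCXCXZXZCCXCCCXCDCZCCXCCCXCCXCXZXZDCZXZXZDCZXZXZCCXCCXCXZXZDCZXZXZDCZXZXZ  (322 'C')

Answer: 322


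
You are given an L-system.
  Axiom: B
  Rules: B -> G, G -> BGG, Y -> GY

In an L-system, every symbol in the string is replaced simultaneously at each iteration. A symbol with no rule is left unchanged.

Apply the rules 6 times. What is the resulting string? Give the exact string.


Step 0: B
Step 1: G
Step 2: BGG
Step 3: GBGGBGG
Step 4: BGGGBGGBGGGBGGBGG
Step 5: GBGGBGGBGGGBGGBGGGBGGBGGBGGGBGGBGGGBGGBGG
Step 6: BGGGBGGBGGGBGGBGGGBGGBGGBGGGBGGBGGGBGGBGGBGGGBGGBGGGBGGBGGGBGGBGGBGGGBGGBGGGBGGBGGBGGGBGGBGGGBGGBGG

Answer: BGGGBGGBGGGBGGBGGGBGGBGGBGGGBGGBGGGBGGBGGBGGGBGGBGGGBGGBGGGBGGBGGBGGGBGGBGGGBGGBGGBGGGBGGBGGGBGGBGG


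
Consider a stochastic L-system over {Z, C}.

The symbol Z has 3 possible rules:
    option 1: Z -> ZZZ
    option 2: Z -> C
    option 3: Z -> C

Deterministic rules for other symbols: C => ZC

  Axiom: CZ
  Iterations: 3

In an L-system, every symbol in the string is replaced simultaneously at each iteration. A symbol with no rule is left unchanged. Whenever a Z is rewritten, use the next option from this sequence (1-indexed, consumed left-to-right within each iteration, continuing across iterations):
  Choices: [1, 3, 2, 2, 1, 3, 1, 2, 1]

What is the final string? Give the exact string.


Answer: ZCCZCZCZCZZZCZZZ

Derivation:
Step 0: CZ
Step 1: ZCZZZ  (used choices [1])
Step 2: CZCCCZZZ  (used choices [3, 2, 2, 1])
Step 3: ZCCZCZCZCZZZCZZZ  (used choices [3, 1, 2, 1])


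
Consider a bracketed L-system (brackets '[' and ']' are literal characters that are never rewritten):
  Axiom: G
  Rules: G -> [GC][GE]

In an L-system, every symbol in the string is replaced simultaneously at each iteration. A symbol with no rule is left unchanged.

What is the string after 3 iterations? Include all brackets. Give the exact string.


Step 0: G
Step 1: [GC][GE]
Step 2: [[GC][GE]C][[GC][GE]E]
Step 3: [[[GC][GE]C][[GC][GE]E]C][[[GC][GE]C][[GC][GE]E]E]

Answer: [[[GC][GE]C][[GC][GE]E]C][[[GC][GE]C][[GC][GE]E]E]


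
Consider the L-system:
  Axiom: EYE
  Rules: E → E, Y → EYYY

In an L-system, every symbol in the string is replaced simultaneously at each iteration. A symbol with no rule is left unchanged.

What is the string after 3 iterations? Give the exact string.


Answer: EEEEYYYEYYYEYYYEEYYYEYYYEYYYEEYYYEYYYEYYYE

Derivation:
Step 0: EYE
Step 1: EEYYYE
Step 2: EEEYYYEYYYEYYYE
Step 3: EEEEYYYEYYYEYYYEEYYYEYYYEYYYEEYYYEYYYEYYYE


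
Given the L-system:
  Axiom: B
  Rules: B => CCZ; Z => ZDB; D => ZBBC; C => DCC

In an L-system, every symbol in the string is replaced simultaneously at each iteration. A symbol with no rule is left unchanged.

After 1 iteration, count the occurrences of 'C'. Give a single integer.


Step 0: B  (0 'C')
Step 1: CCZ  (2 'C')

Answer: 2


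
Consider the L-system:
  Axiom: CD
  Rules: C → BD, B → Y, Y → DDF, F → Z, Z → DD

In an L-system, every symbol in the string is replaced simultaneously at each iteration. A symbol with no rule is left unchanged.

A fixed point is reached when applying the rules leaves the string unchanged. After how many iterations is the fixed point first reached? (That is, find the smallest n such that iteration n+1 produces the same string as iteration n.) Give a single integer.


Step 0: CD
Step 1: BDD
Step 2: YDD
Step 3: DDFDD
Step 4: DDZDD
Step 5: DDDDDD
Step 6: DDDDDD  (unchanged — fixed point at step 5)

Answer: 5


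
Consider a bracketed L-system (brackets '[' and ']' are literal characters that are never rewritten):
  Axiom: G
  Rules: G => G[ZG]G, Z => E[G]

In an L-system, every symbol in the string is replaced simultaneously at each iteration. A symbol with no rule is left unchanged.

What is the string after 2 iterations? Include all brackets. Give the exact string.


Step 0: G
Step 1: G[ZG]G
Step 2: G[ZG]G[E[G]G[ZG]G]G[ZG]G

Answer: G[ZG]G[E[G]G[ZG]G]G[ZG]G


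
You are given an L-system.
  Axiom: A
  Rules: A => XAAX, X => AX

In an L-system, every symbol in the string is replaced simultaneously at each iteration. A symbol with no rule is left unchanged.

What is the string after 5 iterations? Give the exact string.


Step 0: A
Step 1: XAAX
Step 2: AXXAAXXAAXAX
Step 3: XAAXAXAXXAAXXAAXAXAXXAAXXAAXAXXAAXAX
Step 4: AXXAAXXAAXAXXAAXAXXAAXAXAXXAAXXAAXAXAXXAAXXAAXAXXAAXAXXAAXAXAXXAAXXAAXAXAXXAAXXAAXAXXAAXAXAXXAAXXAAXAXXAAXAX
Step 5: XAAXAXAXXAAXXAAXAXAXXAAXXAAXAXXAAXAXAXXAAXXAAXAXXAAXAXAXXAAXXAAXAXXAAXAXXAAXAXAXXAAXXAAXAXAXXAAXXAAXAXXAAXAXXAAXAXAXXAAXXAAXAXAXXAAXXAAXAXXAAXAXAXXAAXXAAXAXXAAXAXAXXAAXXAAXAXXAAXAXXAAXAXAXXAAXXAAXAXAXXAAXXAAXAXXAAXAXXAAXAXAXXAAXXAAXAXAXXAAXXAAXAXXAAXAXAXXAAXXAAXAXXAAXAXXAAXAXAXXAAXXAAXAXAXXAAXXAAXAXXAAXAXAXXAAXXAAXAXXAAXAX

Answer: XAAXAXAXXAAXXAAXAXAXXAAXXAAXAXXAAXAXAXXAAXXAAXAXXAAXAXAXXAAXXAAXAXXAAXAXXAAXAXAXXAAXXAAXAXAXXAAXXAAXAXXAAXAXXAAXAXAXXAAXXAAXAXAXXAAXXAAXAXXAAXAXAXXAAXXAAXAXXAAXAXAXXAAXXAAXAXXAAXAXXAAXAXAXXAAXXAAXAXAXXAAXXAAXAXXAAXAXXAAXAXAXXAAXXAAXAXAXXAAXXAAXAXXAAXAXAXXAAXXAAXAXXAAXAXXAAXAXAXXAAXXAAXAXAXXAAXXAAXAXXAAXAXAXXAAXXAAXAXXAAXAX


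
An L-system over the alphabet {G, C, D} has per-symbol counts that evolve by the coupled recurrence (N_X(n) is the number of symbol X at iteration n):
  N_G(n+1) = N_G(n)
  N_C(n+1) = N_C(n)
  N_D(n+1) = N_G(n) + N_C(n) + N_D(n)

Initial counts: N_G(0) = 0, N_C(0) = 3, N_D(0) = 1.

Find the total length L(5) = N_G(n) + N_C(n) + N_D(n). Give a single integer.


Step 0: N_G=0, N_C=3, N_D=1, L=4
Step 1: N_G=0, N_C=3, N_D=4, L=7
Step 2: N_G=0, N_C=3, N_D=7, L=10
Step 3: N_G=0, N_C=3, N_D=10, L=13
Step 4: N_G=0, N_C=3, N_D=13, L=16
Step 5: N_G=0, N_C=3, N_D=16, L=19

Answer: 19


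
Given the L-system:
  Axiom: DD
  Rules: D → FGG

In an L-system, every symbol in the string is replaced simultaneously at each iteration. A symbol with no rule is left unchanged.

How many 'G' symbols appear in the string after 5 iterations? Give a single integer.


Answer: 4

Derivation:
Step 0: DD  (0 'G')
Step 1: FGGFGG  (4 'G')
Step 2: FGGFGG  (4 'G')
Step 3: FGGFGG  (4 'G')
Step 4: FGGFGG  (4 'G')
Step 5: FGGFGG  (4 'G')


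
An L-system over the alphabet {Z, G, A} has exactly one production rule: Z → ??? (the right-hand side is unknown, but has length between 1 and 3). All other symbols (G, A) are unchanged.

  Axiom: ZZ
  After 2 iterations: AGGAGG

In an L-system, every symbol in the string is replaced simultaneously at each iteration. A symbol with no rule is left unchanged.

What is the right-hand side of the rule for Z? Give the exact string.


Trying Z → AGG:
  Step 0: ZZ
  Step 1: AGGAGG
  Step 2: AGGAGG
Matches the given result.

Answer: AGG


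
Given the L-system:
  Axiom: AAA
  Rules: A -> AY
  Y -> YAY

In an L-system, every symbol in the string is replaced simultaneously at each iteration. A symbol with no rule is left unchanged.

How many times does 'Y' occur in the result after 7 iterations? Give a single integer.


Answer: 1131

Derivation:
Final string: AYYAYYAYAYYAYYAYAYYAYAYYAYYAYAYYAYYAYAYYAYAYYAYYAYAYYAYAYYAYYAYAYYAYYAYAYYAYAYYAYYAYAYYAYYAYAYYAYAYYAYYAYAYYAYAYYAYYAYAYYAYYAYAYYAYAYYAYYAYAYYAYAYYAYYAYAYYAYYAYAYYAYAYYAYYAYAYYAYYAYAYYAYAYYAYYAYAYYAYAYYAYYAYAYYAYYAYAYYAYAYYAYYAYAYYAYYAYAYYAYAYYAYYAYAYYAYAYYAYYAYAYYAYYAYAYYAYAYYAYYAYAYYAYAYYAYYAYAYYAYYAYAYYAYAYYAYYAYAYYAYYAYAYYAYAYYAYYAYAYYAYAYYAYYAYAYYAYYAYAYYAYAYYAYYAYAYYAYAYYAYYAYAYYAYYAYAYYAYAYYAYYAYAYYAYYAYAYYAYAYYAYYAYAYYAYAYYAYYAYAYYAYYAYAYYAYAYYAYYAYAYYAYYAYAYYAYAYYAYYAYAYYAYAYYAYYAYAYYAYYAYAYYAYAYYAYYAYAYYAYAYYAYYAYAYYAYYAYAYYAYAYYAYYAYAYYAYYAYAYYAYAYYAYYAYAYYAYAYYAYYAYAYYAYYAYAYYAYAYYAYYAYAYYAYAYYAYYAYAYYAYYAYAYYAYAYYAYYAYAYYAYYAYAYYAYAYYAYYAYAYYAYAYYAYYAYAYYAYYAYAYYAYAYYAYYAYAYYAYYAYAYYAYAYYAYYAYAYYAYAYYAYYAYAYYAYYAYAYYAYAYYAYYAYAYYAYAYYAYYAYAYYAYYAYAYYAYAYYAYYAYAYYAYYAYAYYAYAYYAYYAYAYYAYAYYAYYAYAYYAYYAYAYYAYAYYAYYAYAYYAYYAYAYYAYAYYAYYAYAYYAYAYYAYYAYAYYAYYAYAYYAYAYYAYYAYAYYAYAYYAYYAYAYYAYYAYAYYAYAYYAYYAYAYYAYYAYAYYAYAYYAYYAYAYYAYAYYAYYAYAYYAYYAYAYYAYAYYAYYAYAYYAYAYYAYYAYAYYAYYAYAYYAYAYYAYYAYAYYAYYAYAYYAYAYYAYYAYAYYAYAYYAYYAYAYYAYYAYAYYAYAYYAYYAYAYYAYYAYAYYAYAYYAYYAYAYYAYAYYAYYAYAYYAYYAYAYYAYAYYAYYAYAYYAYAYYAYYAYAYYAYYAYAYYAYAYYAYYAYAYYAYYAYAYYAYAYYAYYAYAYYAYAYYAYYAYAYYAYYAYAYYAYAYYAYYAYAYYAYAYYAYYAYAYYAYYAYAYYAYAYYAYYAYAYYAYYAYAYYAYAYYAYYAYAYYAYAYYAYYAYAYYAYYAYAYYAYAYYAYYAYAYYAYYAYAYYAYAYYAYYAYAYYAYAYYAYYAYAYYAYYAYAYYAYAYYAYYAYAYYAYAYYAYYAYAYYAYYAYAYYAYAYYAYYAYAYYAYYAYAYYAYAYYAYYAYAYYAYAYYAYYAYAYYAYYAYAYYAYAYYAYYAYAYYAYYAYAYYAYAYYAYYAYAYYAYAYYAYYAYAYYAYYAYAYYAYAYYAYYAYAYYAYAYYAYYAYAYYAYYAYAYYAYAYYAYYAYAYYAYYAYAYYAYAYYAYYAYAYYAYAYYAYYAYAYYAYYAYAYYAYAYYAYYAYAYYAYAYYAYYAYAYYAYYAYAYYAYAYYAYYAYAYYAYYAYAYYAYAYYAYYAYAYYAYAYYAYYAYAYYAYYAYAYYAYAYYAYYAYAYYAYYAYAYYAYAYYAYYAYAYYAYAYYAYYAYAYYAYYAYAYYAYAYYAYYAYAYYAYAYYAYYAYAYYAYYAYAYYAYAYYAYYAYAYYAYYAYAYYAYAYYAYYAYAYYAYAYYAYYAYAYYAYYAYAYYAYAYYAYYAYAYYAY
Count of 'Y': 1131


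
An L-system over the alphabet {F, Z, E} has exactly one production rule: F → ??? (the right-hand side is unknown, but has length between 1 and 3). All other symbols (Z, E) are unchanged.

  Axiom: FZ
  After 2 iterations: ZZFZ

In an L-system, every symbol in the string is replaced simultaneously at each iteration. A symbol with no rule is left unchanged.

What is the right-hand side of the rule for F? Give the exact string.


Trying F → ZF:
  Step 0: FZ
  Step 1: ZFZ
  Step 2: ZZFZ
Matches the given result.

Answer: ZF


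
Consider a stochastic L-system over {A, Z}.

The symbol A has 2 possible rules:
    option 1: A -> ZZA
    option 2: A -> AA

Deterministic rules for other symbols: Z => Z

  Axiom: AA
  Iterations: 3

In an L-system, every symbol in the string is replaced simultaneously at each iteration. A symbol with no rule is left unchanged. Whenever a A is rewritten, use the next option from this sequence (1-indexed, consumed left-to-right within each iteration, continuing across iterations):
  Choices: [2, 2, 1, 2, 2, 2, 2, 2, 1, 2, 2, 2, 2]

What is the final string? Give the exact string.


Step 0: AA
Step 1: AAAA  (used choices [2, 2])
Step 2: ZZAAAAAAA  (used choices [1, 2, 2, 2])
Step 3: ZZAAAAZZAAAAAAAAA  (used choices [2, 2, 1, 2, 2, 2, 2])

Answer: ZZAAAAZZAAAAAAAAA


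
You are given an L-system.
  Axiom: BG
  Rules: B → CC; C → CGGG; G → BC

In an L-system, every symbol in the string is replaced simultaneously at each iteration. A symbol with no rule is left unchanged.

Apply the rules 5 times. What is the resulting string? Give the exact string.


Step 0: BG
Step 1: CCBC
Step 2: CGGGCGGGCCCGGG
Step 3: CGGGBCBCBCCGGGBCBCBCCGGGCGGGCGGGBCBCBC
Step 4: CGGGBCBCBCCCCGGGCCCGGGCCCGGGCGGGBCBCBCCCCGGGCCCGGGCCCGGGCGGGBCBCBCCGGGBCBCBCCGGGBCBCBCCCCGGGCCCGGGCCCGGG
Step 5: CGGGBCBCBCCCCGGGCCCGGGCCCGGGCGGGCGGGCGGGBCBCBCCGGGCGGGCGGGBCBCBCCGGGCGGGCGGGBCBCBCCGGGBCBCBCCCCGGGCCCGGGCCCGGGCGGGCGGGCGGGBCBCBCCGGGCGGGCGGGBCBCBCCGGGCGGGCGGGBCBCBCCGGGBCBCBCCCCGGGCCCGGGCCCGGGCGGGBCBCBCCCCGGGCCCGGGCCCGGGCGGGBCBCBCCCCGGGCCCGGGCCCGGGCGGGCGGGCGGGBCBCBCCGGGCGGGCGGGBCBCBCCGGGCGGGCGGGBCBCBC

Answer: CGGGBCBCBCCCCGGGCCCGGGCCCGGGCGGGCGGGCGGGBCBCBCCGGGCGGGCGGGBCBCBCCGGGCGGGCGGGBCBCBCCGGGBCBCBCCCCGGGCCCGGGCCCGGGCGGGCGGGCGGGBCBCBCCGGGCGGGCGGGBCBCBCCGGGCGGGCGGGBCBCBCCGGGBCBCBCCCCGGGCCCGGGCCCGGGCGGGBCBCBCCCCGGGCCCGGGCCCGGGCGGGBCBCBCCCCGGGCCCGGGCCCGGGCGGGCGGGCGGGBCBCBCCGGGCGGGCGGGBCBCBCCGGGCGGGCGGGBCBCBC


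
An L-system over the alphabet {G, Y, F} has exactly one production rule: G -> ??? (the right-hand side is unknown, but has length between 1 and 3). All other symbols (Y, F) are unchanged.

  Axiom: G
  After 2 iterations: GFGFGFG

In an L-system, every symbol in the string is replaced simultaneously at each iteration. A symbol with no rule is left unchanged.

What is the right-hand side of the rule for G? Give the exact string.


Answer: GFG

Derivation:
Trying G -> GFG:
  Step 0: G
  Step 1: GFG
  Step 2: GFGFGFG
Matches the given result.


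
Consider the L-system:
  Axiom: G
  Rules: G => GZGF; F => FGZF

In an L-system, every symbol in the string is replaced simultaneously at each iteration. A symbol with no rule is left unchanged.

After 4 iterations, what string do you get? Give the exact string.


Answer: GZGFZGZGFFGZFZGZGFZGZGFFGZFFGZFGZGFZFGZFZGZGFZGZGFFGZFZGZGFZGZGFFGZFFGZFGZGFZFGZFFGZFGZGFZFGZFGZGFZGZGFFGZFZFGZFGZGFZFGZF

Derivation:
Step 0: G
Step 1: GZGF
Step 2: GZGFZGZGFFGZF
Step 3: GZGFZGZGFFGZFZGZGFZGZGFFGZFFGZFGZGFZFGZF
Step 4: GZGFZGZGFFGZFZGZGFZGZGFFGZFFGZFGZGFZFGZFZGZGFZGZGFFGZFZGZGFZGZGFFGZFFGZFGZGFZFGZFFGZFGZGFZFGZFGZGFZGZGFFGZFZFGZFGZGFZFGZF


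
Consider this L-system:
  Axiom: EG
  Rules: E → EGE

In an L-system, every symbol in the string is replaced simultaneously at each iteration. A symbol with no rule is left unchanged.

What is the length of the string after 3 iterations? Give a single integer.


Answer: 16

Derivation:
Step 0: length = 2
Step 1: length = 4
Step 2: length = 8
Step 3: length = 16


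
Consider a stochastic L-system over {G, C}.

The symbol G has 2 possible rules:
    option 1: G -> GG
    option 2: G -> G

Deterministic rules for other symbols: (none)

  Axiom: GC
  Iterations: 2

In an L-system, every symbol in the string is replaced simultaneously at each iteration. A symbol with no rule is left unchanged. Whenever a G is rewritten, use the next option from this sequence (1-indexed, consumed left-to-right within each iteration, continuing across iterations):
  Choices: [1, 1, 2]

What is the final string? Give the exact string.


Answer: GGGC

Derivation:
Step 0: GC
Step 1: GGC  (used choices [1])
Step 2: GGGC  (used choices [1, 2])


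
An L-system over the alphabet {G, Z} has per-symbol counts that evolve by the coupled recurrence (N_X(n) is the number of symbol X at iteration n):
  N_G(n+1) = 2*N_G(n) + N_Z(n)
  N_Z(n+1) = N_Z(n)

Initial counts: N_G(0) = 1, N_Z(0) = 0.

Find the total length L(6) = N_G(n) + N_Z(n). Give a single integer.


Step 0: N_G=1, N_Z=0, L=1
Step 1: N_G=2, N_Z=0, L=2
Step 2: N_G=4, N_Z=0, L=4
Step 3: N_G=8, N_Z=0, L=8
Step 4: N_G=16, N_Z=0, L=16
Step 5: N_G=32, N_Z=0, L=32
Step 6: N_G=64, N_Z=0, L=64

Answer: 64


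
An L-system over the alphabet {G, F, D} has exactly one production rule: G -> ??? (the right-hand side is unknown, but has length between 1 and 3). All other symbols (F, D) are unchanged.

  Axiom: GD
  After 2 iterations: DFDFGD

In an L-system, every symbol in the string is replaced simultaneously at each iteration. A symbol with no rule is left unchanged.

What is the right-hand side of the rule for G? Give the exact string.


Trying G -> DFG:
  Step 0: GD
  Step 1: DFGD
  Step 2: DFDFGD
Matches the given result.

Answer: DFG


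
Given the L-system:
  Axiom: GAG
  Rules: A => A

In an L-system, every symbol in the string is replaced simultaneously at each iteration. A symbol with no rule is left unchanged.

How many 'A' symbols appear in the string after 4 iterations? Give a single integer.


Answer: 1

Derivation:
Step 0: GAG  (1 'A')
Step 1: GAG  (1 'A')
Step 2: GAG  (1 'A')
Step 3: GAG  (1 'A')
Step 4: GAG  (1 'A')


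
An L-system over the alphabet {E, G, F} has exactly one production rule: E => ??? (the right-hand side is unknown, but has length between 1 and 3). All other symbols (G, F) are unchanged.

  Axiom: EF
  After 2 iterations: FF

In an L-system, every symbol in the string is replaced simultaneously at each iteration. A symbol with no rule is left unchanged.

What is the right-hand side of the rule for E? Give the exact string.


Answer: F

Derivation:
Trying E => F:
  Step 0: EF
  Step 1: FF
  Step 2: FF
Matches the given result.


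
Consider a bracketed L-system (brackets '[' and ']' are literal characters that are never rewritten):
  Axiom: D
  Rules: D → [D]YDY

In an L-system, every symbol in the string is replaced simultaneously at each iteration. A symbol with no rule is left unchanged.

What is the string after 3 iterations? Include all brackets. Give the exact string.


Step 0: D
Step 1: [D]YDY
Step 2: [[D]YDY]Y[D]YDYY
Step 3: [[[D]YDY]Y[D]YDYY]Y[[D]YDY]Y[D]YDYYY

Answer: [[[D]YDY]Y[D]YDYY]Y[[D]YDY]Y[D]YDYYY


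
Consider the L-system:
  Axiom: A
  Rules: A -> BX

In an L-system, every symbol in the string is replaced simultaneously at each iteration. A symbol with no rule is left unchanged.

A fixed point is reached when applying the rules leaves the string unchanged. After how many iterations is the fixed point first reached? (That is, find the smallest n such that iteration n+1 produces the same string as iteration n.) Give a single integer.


Step 0: A
Step 1: BX
Step 2: BX  (unchanged — fixed point at step 1)

Answer: 1


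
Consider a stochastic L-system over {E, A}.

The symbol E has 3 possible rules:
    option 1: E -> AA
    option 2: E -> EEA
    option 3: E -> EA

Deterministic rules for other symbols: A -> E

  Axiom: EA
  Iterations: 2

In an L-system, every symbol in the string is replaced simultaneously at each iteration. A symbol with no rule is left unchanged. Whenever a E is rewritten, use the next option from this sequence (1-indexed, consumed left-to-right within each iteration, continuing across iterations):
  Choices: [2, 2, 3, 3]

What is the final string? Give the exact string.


Answer: EEAEAEEA

Derivation:
Step 0: EA
Step 1: EEAE  (used choices [2])
Step 2: EEAEAEEA  (used choices [2, 3, 3])


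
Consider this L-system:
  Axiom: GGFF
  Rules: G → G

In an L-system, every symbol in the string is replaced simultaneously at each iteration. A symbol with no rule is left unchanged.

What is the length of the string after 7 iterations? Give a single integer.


Answer: 4

Derivation:
Step 0: length = 4
Step 1: length = 4
Step 2: length = 4
Step 3: length = 4
Step 4: length = 4
Step 5: length = 4
Step 6: length = 4
Step 7: length = 4


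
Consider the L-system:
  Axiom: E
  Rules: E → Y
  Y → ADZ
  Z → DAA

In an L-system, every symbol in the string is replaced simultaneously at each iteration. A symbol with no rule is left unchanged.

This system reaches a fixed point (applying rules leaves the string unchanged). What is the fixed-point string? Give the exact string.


Answer: ADDAA

Derivation:
Step 0: E
Step 1: Y
Step 2: ADZ
Step 3: ADDAA
Step 4: ADDAA  (unchanged — fixed point at step 3)


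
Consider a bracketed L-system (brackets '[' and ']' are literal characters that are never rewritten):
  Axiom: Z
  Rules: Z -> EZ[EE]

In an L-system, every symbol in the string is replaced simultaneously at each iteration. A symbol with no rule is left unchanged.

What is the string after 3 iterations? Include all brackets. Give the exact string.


Step 0: Z
Step 1: EZ[EE]
Step 2: EEZ[EE][EE]
Step 3: EEEZ[EE][EE][EE]

Answer: EEEZ[EE][EE][EE]


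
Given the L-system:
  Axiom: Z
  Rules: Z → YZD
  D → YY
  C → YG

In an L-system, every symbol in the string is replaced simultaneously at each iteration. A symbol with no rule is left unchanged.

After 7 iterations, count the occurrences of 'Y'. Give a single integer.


Step 0: Z  (0 'Y')
Step 1: YZD  (1 'Y')
Step 2: YYZDYY  (4 'Y')
Step 3: YYYZDYYYY  (7 'Y')
Step 4: YYYYZDYYYYYY  (10 'Y')
Step 5: YYYYYZDYYYYYYYY  (13 'Y')
Step 6: YYYYYYZDYYYYYYYYYY  (16 'Y')
Step 7: YYYYYYYZDYYYYYYYYYYYY  (19 'Y')

Answer: 19


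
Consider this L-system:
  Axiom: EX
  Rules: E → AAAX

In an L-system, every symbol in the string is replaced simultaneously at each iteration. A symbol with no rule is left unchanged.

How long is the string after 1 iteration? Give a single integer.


Step 0: length = 2
Step 1: length = 5

Answer: 5


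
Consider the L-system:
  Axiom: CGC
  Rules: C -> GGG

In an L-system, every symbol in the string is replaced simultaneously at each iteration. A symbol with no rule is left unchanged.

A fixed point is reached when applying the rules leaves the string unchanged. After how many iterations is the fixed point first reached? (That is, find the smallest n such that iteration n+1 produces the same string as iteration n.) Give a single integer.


Step 0: CGC
Step 1: GGGGGGG
Step 2: GGGGGGG  (unchanged — fixed point at step 1)

Answer: 1
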